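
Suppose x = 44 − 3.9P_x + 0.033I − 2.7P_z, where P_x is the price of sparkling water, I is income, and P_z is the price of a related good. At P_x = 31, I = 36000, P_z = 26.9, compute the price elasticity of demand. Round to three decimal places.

-0.116

First evaluate x: 44 − 3.9(31) + 0.033(36000) − 2.7(26.9) = 44 − 120.9 + 1188 − 72.63 = 1038.47.
∂x/∂P_x = −3.9, so E_p = (−3.9)·(31/1038.47) ≈ -0.116.
|E_p| < 1: demand is inelastic.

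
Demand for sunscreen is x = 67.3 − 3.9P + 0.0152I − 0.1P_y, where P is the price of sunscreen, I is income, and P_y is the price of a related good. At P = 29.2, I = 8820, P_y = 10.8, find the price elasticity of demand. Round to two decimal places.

-1.32

First evaluate x: 67.3 − 3.9(29.2) + 0.0152(8820) − 0.1(10.8) = 67.3 − 113.88 + 134.064 − 1.08 = 86.404.
∂x/∂P = −3.9, so E_p = (−3.9)·(29.2/86.404) ≈ -1.32.
|E_p| > 1: demand is elastic.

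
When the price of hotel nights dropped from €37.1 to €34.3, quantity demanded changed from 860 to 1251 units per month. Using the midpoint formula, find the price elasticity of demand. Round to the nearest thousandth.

%ΔQ = (1251 − 860)/[(860 + 1251)/2] = 391/1055.5 ≈ 0.3704.
%ΔP = (34.3 − 37.1)/[(37.1 + 34.3)/2] = -2.8/35.7 ≈ -0.0784.
Arc elasticity E = %ΔQ/%ΔP ≈ 0.3704/-0.0784 ≈ -4.723.
|E| > 1: demand is elastic over this range.

-4.723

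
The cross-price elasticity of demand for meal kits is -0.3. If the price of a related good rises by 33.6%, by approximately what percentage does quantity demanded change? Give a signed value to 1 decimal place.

-10.1

%ΔQ ≈ E × %ΔP_y = (-0.3) × (33.6%) ≈ -10.1%.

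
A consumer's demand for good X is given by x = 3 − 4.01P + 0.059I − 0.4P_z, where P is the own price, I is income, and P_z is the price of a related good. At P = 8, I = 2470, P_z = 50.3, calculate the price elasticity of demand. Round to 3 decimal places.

-0.332

x = 3 − 4.01(8) + 0.059(2470) − 0.4(50.3) = 3 − 32.08 + 145.73 − 20.12 = 96.53.
∂x/∂P = −4.01, so E_p = (−4.01)·(8/96.53) ≈ -0.332.
|E_p| < 1: demand is inelastic.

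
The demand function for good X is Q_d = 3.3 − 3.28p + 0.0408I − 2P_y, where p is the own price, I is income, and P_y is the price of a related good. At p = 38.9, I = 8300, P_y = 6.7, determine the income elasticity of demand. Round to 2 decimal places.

1.69

Substituting, Q_d = 3.3 − 3.28(38.9) + 0.0408(8300) − 2(6.7) = 3.3 − 127.592 + 338.64 − 13.4 = 200.948.
∂Q_d/∂I = +0.0408, so E_I = 0.0408·(8300/200.948) ≈ 1.69.
E_I > 1: normal good (luxury).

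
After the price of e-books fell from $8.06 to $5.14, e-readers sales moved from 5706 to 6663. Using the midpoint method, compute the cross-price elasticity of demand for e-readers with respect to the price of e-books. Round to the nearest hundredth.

%ΔQ_x = (6663 − 5706)/[(5706+6663)/2] = 957/6184.5 ≈ 0.1547.
%ΔP_y = (5.14 − 8.06)/[(8.06+5.14)/2] ≈ -0.4424.
E_xy = 0.1547/-0.4424 ≈ -0.35.
E_xy < 0, so e-readers and e-books are complements.

-0.35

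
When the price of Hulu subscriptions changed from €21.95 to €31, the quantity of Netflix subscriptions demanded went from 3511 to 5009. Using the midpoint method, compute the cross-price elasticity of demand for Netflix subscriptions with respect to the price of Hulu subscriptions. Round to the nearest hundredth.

%ΔQ_x = (5009 − 3511)/[(3511+5009)/2] = 1498/4260 ≈ 0.3516.
%ΔP_y = (31 − 21.95)/[(21.95+31)/2] ≈ 0.3418.
E_xy = 0.3516/0.3418 ≈ 1.03.
E_xy > 0, so Netflix subscriptions and Hulu subscriptions are substitutes.

1.03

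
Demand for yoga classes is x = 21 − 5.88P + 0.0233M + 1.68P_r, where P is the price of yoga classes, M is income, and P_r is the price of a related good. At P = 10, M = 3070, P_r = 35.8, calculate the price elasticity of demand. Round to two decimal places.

x = 21 − 5.88(10) + 0.0233(3070) + 1.68(35.8) = 21 − 58.8 + 71.531 + 60.144 = 93.875.
∂x/∂P = −5.88, so E_p = (−5.88)·(10/93.875) ≈ -0.63.
|E_p| < 1: demand is inelastic.

-0.63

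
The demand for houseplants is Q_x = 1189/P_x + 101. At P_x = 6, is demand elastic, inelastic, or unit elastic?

inelastic

At P_x = 6, Q_x = 299.1667.
dQ_x/dP_x = −1189/P_x² = −33.0278.
Point elasticity E = (dQ_x/dP_x)·(P_x/Q_x) = -33.0278 × 6/299.1667 ≈ -0.662.
|E| ≈ 0.662 < 1, so demand is inelastic.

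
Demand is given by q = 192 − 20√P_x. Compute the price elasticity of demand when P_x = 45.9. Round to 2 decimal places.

At P_x = 45.9, q = 56.5009.
dq/dP_x = −20/(2√P_x) = −20/(2·6.775).
Point elasticity E = (dq/dP_x)·(P_x/q) = -1.476 × 45.9/56.5009 ≈ -1.20.
|E| > 1, so demand is elastic at this price.

-1.20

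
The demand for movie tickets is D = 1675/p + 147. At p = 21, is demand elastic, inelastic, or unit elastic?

inelastic

At p = 21, D = 226.7619.
dD/dp = −1675/p² = −3.7982.
Point elasticity E = (dD/dp)·(p/D) = -3.7982 × 21/226.7619 ≈ -0.352.
|E| ≈ 0.352 < 1, so demand is inelastic.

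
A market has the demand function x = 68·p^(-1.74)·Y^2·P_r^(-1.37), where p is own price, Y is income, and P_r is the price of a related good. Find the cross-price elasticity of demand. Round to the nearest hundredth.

For a Cobb–Douglas (constant-elasticity) form x = A·P_r^α·…, the elasticity with respect to P_r equals the exponent α at every point.
Here the exponent on P_r is -1.37, so the cross-price elasticity of demand is -1.37.

-1.37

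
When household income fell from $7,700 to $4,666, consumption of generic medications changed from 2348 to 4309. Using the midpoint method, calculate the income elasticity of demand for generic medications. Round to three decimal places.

-1.201

%ΔQ = (4309 − 2348)/[(2348+4309)/2] = 1961/3328.5 ≈ 0.5892.
%ΔY = (4,666 − 7,700)/[(7,700+4,666)/2] = -3034/6183 ≈ -0.4907.
E_I = %ΔQ/%ΔY ≈ -1.201.
E_I < 0: inferior good.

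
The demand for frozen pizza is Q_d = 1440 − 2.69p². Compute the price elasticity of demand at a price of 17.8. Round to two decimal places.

-2.90

At p = 17.8, Q_d = 587.7004.
dQ_d/dp = −2·2.69·p = −95.764.
Point elasticity E = (dQ_d/dp)·(p/Q_d) = -95.764 × 17.8/587.7004 ≈ -2.90.
|E| > 1, so demand is elastic at this price.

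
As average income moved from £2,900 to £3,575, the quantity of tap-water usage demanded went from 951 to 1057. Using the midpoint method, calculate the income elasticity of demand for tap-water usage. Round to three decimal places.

0.506

%ΔQ = (1057 − 951)/[(951+1057)/2] = 106/1004 ≈ 0.1056.
%ΔM = (3,575 − 2,900)/[(2,900+3,575)/2] = 675/3237.5 ≈ 0.2085.
E_I = %ΔQ/%ΔM ≈ 0.506.
E_I ∈ (0,1): normal good (necessity).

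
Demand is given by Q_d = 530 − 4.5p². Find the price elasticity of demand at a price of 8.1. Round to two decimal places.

At p = 8.1, Q_d = 234.755.
dQ_d/dp = −2·4.5·p = −72.9.
Point elasticity E = (dQ_d/dp)·(p/Q_d) = -72.9 × 8.1/234.755 ≈ -2.52.
|E| > 1, so demand is elastic at this price.

-2.52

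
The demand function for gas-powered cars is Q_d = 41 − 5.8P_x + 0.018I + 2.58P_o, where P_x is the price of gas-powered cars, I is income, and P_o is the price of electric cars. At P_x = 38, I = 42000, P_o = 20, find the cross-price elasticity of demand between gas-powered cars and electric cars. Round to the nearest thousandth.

0.082

Substituting, Q_d = 41 − 5.8(38) + 0.018(42000) + 2.58(20) = 41 − 220.4 + 756 + 51.6 = 628.2.
∂Q_d/∂P_o = +2.58, so E_xy = 2.58·(20/628.2) ≈ 0.082.
E_xy > 0: the goods are substitutes.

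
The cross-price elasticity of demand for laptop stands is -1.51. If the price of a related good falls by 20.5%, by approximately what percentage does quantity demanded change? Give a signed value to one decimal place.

%ΔQ ≈ E × %ΔP_y = (-1.51) × (-20.5%) ≈ 31.0%.

31.0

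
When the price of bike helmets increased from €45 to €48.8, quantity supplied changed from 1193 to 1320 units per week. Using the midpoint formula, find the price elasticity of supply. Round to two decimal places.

%Δq = (1320 − 1193)/[(1193 + 1320)/2] = 127/1256.5 ≈ 0.1011.
%ΔP = (48.8 − 45)/[(45 + 48.8)/2] = 3.8/46.9 ≈ 0.0810.
Arc elasticity E = %Δq/%ΔP ≈ 0.1011/0.0810 ≈ 1.25.
|E| > 1: supply is elastic over this range.

1.25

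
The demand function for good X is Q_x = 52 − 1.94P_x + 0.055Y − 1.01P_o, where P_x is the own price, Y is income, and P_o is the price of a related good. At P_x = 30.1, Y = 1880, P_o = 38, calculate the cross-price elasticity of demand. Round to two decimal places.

-0.65

First evaluate Q_x: 52 − 1.94(30.1) + 0.055(1880) − 1.01(38) = 52 − 58.394 + 103.4 − 38.38 = 58.626.
∂Q_x/∂P_o = −1.01, so E_xy = -1.01·(38/58.626) ≈ -0.65.
E_xy < 0: the goods are complements.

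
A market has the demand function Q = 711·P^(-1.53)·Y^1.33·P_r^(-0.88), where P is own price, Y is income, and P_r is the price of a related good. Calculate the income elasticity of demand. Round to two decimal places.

1.33

For a Cobb–Douglas (constant-elasticity) form Q = A·Y^α·…, the elasticity with respect to Y equals the exponent α at every point.
Here the exponent on Y is 1.33, so the income elasticity of demand is 1.33.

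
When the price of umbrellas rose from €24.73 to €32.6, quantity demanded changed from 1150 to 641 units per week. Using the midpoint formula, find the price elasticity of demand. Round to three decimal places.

-2.070

%Δq = (641 − 1150)/[(1150 + 641)/2] = -509/895.5 ≈ -0.5684.
%ΔP = (32.6 − 24.73)/[(24.73 + 32.6)/2] = 7.87/28.665 ≈ 0.2746.
Arc elasticity E = %Δq/%ΔP ≈ -0.5684/0.2746 ≈ -2.070.
|E| > 1: demand is elastic over this range.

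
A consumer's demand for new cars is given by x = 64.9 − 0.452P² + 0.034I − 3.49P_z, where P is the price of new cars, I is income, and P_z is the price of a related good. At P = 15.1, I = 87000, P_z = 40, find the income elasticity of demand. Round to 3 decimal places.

Evaluating quantity at (P, I, P_z) gives x = 64.9 − 0.452(15.1)² + 0.034(87000) − 3.49(40) = 64.9 − 103.0605 + 2958 − 139.6 = 2780.2395.
∂x/∂I = +0.034, so E_I = 0.034·(87000/2780.2395) ≈ 1.064.
E_I > 1: normal good (luxury).

1.064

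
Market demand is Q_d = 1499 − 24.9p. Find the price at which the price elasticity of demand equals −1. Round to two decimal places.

For linear demand Q_d = a − bp, E = −bp/(a − bp). |E| = 1 ⇒ bp = a − bp ⇒ p = a/(2b).
p = 1499/(2·24.9) ≈ 30.10.

30.10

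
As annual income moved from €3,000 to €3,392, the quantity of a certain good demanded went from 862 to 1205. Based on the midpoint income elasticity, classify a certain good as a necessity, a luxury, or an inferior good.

luxury

%ΔQ = (1205 − 862)/[(862+1205)/2] = 343/1033.5 ≈ 0.3319.
%ΔM = (3,392 − 3,000)/[(3,000+3,392)/2] = 392/3196 ≈ 0.1227.
E_I = %ΔQ/%ΔM ≈ 2.706.
E_I > 1: normal good (luxury).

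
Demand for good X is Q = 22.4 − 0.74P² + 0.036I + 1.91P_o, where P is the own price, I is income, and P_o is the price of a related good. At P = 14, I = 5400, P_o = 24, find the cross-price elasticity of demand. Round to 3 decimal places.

0.390

First evaluate Q: 22.4 − 0.74(14)² + 0.036(5400) + 1.91(24) = 22.4 − 145.04 + 194.4 + 45.84 = 117.6.
∂Q/∂P_o = +1.91, so E_xy = 1.91·(24/117.6) ≈ 0.390.
E_xy > 0: the goods are substitutes.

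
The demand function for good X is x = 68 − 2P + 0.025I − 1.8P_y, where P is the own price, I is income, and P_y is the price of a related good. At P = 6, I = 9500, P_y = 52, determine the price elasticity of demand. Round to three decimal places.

Substituting, x = 68 − 2(6) + 0.025(9500) − 1.8(52) = 68 − 12 + 237.5 − 93.6 = 199.9.
∂x/∂P = −2, so E_p = (−2)·(6/199.9) ≈ -0.060.
|E_p| < 1: demand is inelastic.

-0.060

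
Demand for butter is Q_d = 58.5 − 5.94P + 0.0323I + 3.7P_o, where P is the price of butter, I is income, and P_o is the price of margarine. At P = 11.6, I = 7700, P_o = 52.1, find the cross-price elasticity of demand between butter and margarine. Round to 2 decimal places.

Q_d = 58.5 − 5.94(11.6) + 0.0323(7700) + 3.7(52.1) = 58.5 − 68.904 + 248.71 + 192.77 = 431.076.
∂Q_d/∂P_o = +3.7, so E_xy = 3.7·(52.1/431.076) ≈ 0.45.
E_xy > 0: the goods are substitutes.

0.45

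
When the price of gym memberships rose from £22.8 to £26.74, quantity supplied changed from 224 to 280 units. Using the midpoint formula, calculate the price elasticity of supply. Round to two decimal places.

%Δq = (280 − 224)/[(224 + 280)/2] = 56/252 ≈ 0.2222.
%Δp = (26.74 − 22.8)/[(22.8 + 26.74)/2] = 3.94/24.77 ≈ 0.1591.
Arc elasticity E = %Δq/%Δp ≈ 0.2222/0.1591 ≈ 1.40.
|E| > 1: supply is elastic over this range.

1.40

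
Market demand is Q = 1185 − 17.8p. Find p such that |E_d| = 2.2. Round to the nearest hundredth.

45.77

Set −bp/(a − bp) = −2.2 ⇒ bp = 2.2(a − bp) ⇒ bp(1+2.2) = 2.2·a.
p = 2.2·1185/(17.8·3.2) ≈ 45.77.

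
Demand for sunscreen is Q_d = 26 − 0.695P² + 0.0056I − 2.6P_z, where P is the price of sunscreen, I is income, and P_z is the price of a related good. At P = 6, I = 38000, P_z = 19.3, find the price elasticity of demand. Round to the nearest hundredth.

Evaluating quantity at (P, I, P_z) gives Q_d = 26 − 0.695(6)² + 0.0056(38000) − 2.6(19.3) = 26 − 25.02 + 212.8 − 50.18 = 163.6.
∂Q_d/∂P = −2·0.695·P = -8.34, so E_p = -8.34·(6/163.6) ≈ -0.31.
|E_p| < 1: demand is inelastic.

-0.31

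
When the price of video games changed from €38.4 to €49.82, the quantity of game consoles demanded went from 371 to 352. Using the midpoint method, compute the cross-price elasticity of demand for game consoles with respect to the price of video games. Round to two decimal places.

%ΔQ_x = (352 − 371)/[(371+352)/2] = -19/361.5 ≈ -0.0526.
%ΔP_y = (49.82 − 38.4)/[(38.4+49.82)/2] ≈ 0.2589.
E_xy = -0.0526/0.2589 ≈ -0.20.
E_xy < 0, so game consoles and video games are complements.

-0.20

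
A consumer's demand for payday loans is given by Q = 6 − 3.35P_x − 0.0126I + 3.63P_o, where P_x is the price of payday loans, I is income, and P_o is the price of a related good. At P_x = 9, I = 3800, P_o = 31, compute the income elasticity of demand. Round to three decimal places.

-1.182

Q = 6 − 3.35(9) − 0.0126(3800) + 3.63(31) = 6 − 30.15 − 47.88 + 112.53 = 40.5.
∂Q/∂I = −0.0126, so E_I = -0.0126·(3800/40.5) ≈ -1.182.
E_I < 0: inferior good.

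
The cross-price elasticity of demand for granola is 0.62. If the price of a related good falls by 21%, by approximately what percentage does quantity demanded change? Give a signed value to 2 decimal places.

-13.02

%ΔQ ≈ E × %ΔP_y = (0.62) × (-21%) = -13.02%.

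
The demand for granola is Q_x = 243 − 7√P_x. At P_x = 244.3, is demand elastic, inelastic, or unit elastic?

inelastic

At P_x = 244.3, Q_x = 133.5893.
dQ_x/dP_x = −7/(2√P_x) = −7/(2·15.6301).
Point elasticity E = (dQ_x/dP_x)·(P_x/Q_x) = -0.2239 × 244.3/133.5893 ≈ -0.410.
|E| ≈ 0.410 < 1, so demand is inelastic.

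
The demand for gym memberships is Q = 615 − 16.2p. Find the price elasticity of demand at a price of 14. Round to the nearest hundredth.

-0.58

At p = 14, Q = 388.2.
dQ/dp = −16.2.
Point elasticity E = (dQ/dp)·(p/Q) = -16.2 × 14/388.2 ≈ -0.58.
|E| < 1, so demand is inelastic at this price.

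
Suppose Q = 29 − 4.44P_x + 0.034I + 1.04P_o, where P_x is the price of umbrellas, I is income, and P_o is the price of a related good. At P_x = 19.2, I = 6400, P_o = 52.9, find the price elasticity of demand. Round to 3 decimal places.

First evaluate Q: 29 − 4.44(19.2) + 0.034(6400) + 1.04(52.9) = 29 − 85.248 + 217.6 + 55.016 = 216.368.
∂Q/∂P_x = −4.44, so E_p = (−4.44)·(19.2/216.368) ≈ -0.394.
|E_p| < 1: demand is inelastic.

-0.394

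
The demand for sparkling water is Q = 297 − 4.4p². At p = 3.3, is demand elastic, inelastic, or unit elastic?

At p = 3.3, Q = 249.084.
dQ/dp = −2·4.4·p = −29.04.
Point elasticity E = (dQ/dp)·(p/Q) = -29.04 × 3.3/249.084 ≈ -0.385.
|E| ≈ 0.385 < 1, so demand is inelastic.

inelastic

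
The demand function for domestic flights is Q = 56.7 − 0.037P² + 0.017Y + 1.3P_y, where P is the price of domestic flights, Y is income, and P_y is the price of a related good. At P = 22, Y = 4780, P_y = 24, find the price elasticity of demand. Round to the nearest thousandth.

First evaluate Q: 56.7 − 0.037(22)² + 0.017(4780) + 1.3(24) = 56.7 − 17.908 + 81.26 + 31.2 = 151.252.
∂Q/∂P = −2·0.037·P = -1.628, so E_p = -1.628·(22/151.252) ≈ -0.237.
|E_p| < 1: demand is inelastic.

-0.237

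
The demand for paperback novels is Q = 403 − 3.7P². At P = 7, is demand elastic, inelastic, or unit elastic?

At P = 7, Q = 221.7.
dQ/dP = −2·3.7·P = −51.8.
Point elasticity E = (dQ/dP)·(P/Q) = -51.8 × 7/221.7 ≈ -1.636.
|E| ≈ 1.636 > 1, so demand is elastic.

elastic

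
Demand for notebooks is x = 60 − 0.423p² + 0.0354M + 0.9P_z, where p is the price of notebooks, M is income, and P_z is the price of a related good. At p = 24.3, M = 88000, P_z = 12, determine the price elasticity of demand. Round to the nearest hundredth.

-0.17

At the given point, x = 60 − 0.423(24.3)² + 0.0354(88000) + 0.9(12) = 60 − 249.7773 + 3115.2 + 10.8 = 2936.2227.
∂x/∂p = −2·0.423·p = -20.5578, so E_p = -20.5578·(24.3/2936.2227) ≈ -0.17.
|E_p| < 1: demand is inelastic.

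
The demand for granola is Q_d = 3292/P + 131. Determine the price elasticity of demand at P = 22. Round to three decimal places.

At P = 22, Q_d = 280.6364.
dQ_d/dP = −3292/P² = −6.8017.
Point elasticity E = (dQ_d/dP)·(P/Q_d) = -6.8017 × 22/280.6364 ≈ -0.533.
|E| < 1, so demand is inelastic at this price.

-0.533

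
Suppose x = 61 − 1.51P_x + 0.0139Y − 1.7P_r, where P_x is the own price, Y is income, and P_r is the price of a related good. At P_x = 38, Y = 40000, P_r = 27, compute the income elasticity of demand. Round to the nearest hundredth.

1.08

First evaluate x: 61 − 1.51(38) + 0.0139(40000) − 1.7(27) = 61 − 57.38 + 556 − 45.9 = 513.72.
∂x/∂Y = +0.0139, so E_I = 0.0139·(40000/513.72) ≈ 1.08.
E_I > 1: normal good (luxury).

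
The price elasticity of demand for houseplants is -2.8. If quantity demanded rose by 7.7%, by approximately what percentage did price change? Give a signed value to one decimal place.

-2.8

%ΔQ ≈ E × %ΔP ⇒ %ΔP = %ΔQ / E = (7.7%)/(-2.8) ≈ -2.8%.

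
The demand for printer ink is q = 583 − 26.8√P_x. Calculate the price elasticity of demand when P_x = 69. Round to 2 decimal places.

At P_x = 69, q = 360.3825.
dq/dP_x = −26.8/(2√P_x) = −26.8/(2·8.3066).
Point elasticity E = (dq/dP_x)·(P_x/q) = -1.6132 × 69/360.3825 ≈ -0.31.
|E| < 1, so demand is inelastic at this price.

-0.31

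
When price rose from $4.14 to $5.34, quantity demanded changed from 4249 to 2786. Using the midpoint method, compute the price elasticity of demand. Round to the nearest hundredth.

%Δq = (2786 − 4249)/[(4249 + 2786)/2] = -1463/3517.5 ≈ -0.4159.
%ΔP = (5.34 − 4.14)/[(4.14 + 5.34)/2] = 1.2/4.74 ≈ 0.2532.
Arc elasticity E = %Δq/%ΔP ≈ -0.4159/0.2532 ≈ -1.64.
|E| > 1: demand is elastic over this range.

-1.64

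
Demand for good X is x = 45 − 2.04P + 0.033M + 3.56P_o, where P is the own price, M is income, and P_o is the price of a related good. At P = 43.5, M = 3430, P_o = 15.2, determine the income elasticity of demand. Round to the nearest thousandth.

Substituting, x = 45 − 2.04(43.5) + 0.033(3430) + 3.56(15.2) = 45 − 88.74 + 113.19 + 54.112 = 123.562.
∂x/∂M = +0.033, so E_I = 0.033·(3430/123.562) ≈ 0.916.
E_I ∈ (0,1): normal good (necessity).

0.916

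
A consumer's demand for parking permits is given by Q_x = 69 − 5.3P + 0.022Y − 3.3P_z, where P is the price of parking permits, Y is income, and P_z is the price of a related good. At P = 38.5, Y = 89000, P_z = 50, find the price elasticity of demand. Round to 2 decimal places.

Q_x = 69 − 5.3(38.5) + 0.022(89000) − 3.3(50) = 69 − 204.05 + 1958 − 165 = 1657.95.
∂Q_x/∂P = −5.3, so E_p = (−5.3)·(38.5/1657.95) ≈ -0.12.
|E_p| < 1: demand is inelastic.

-0.12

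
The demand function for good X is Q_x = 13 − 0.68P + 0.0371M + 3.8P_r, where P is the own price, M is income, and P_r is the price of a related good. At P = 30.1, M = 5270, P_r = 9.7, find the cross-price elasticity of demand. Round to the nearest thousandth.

Substituting, Q_x = 13 − 0.68(30.1) + 0.0371(5270) + 3.8(9.7) = 13 − 20.468 + 195.517 + 36.86 = 224.909.
∂Q_x/∂P_r = +3.8, so E_xy = 3.8·(9.7/224.909) ≈ 0.164.
E_xy > 0: the goods are substitutes.

0.164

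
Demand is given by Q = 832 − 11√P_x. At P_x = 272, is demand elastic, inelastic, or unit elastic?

inelastic

At P_x = 272, Q = 650.5834.
dQ/dP_x = −11/(2√P_x) = −11/(2·16.4924).
Point elasticity E = (dQ/dP_x)·(P_x/Q) = -0.3335 × 272/650.5834 ≈ -0.139.
|E| ≈ 0.139 < 1, so demand is inelastic.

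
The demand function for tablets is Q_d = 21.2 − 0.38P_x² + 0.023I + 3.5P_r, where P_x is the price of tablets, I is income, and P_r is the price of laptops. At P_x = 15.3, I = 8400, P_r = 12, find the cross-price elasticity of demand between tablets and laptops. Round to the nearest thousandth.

Substituting, Q_d = 21.2 − 0.38(15.3)² + 0.023(8400) + 3.5(12) = 21.2 − 88.9542 + 193.2 + 42 = 167.4458.
∂Q_d/∂P_r = +3.5, so E_xy = 3.5·(12/167.4458) ≈ 0.251.
E_xy > 0: the goods are substitutes.

0.251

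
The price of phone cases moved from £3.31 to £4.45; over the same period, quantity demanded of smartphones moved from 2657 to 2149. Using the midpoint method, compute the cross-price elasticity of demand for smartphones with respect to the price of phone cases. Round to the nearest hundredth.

%ΔQ_x = (2149 − 2657)/[(2657+2149)/2] = -508/2403 ≈ -0.2114.
%ΔP_y = (4.45 − 3.31)/[(3.31+4.45)/2] ≈ 0.2938.
E_xy = -0.2114/0.2938 ≈ -0.72.
E_xy < 0, so smartphones and phone cases are complements.

-0.72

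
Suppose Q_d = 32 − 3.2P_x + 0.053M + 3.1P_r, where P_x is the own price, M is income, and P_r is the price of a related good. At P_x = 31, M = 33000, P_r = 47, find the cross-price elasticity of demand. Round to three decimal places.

0.080

First evaluate Q_d: 32 − 3.2(31) + 0.053(33000) + 3.1(47) = 32 − 99.2 + 1749 + 145.7 = 1827.5.
∂Q_d/∂P_r = +3.1, so E_xy = 3.1·(47/1827.5) ≈ 0.080.
E_xy > 0: the goods are substitutes.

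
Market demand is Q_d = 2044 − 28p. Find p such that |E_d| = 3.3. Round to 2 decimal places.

Set −bp/(a − bp) = −3.3 ⇒ bp = 3.3(a − bp) ⇒ bp(1+3.3) = 3.3·a.
p = 3.3·2044/(28·4.3) ≈ 56.02.

56.02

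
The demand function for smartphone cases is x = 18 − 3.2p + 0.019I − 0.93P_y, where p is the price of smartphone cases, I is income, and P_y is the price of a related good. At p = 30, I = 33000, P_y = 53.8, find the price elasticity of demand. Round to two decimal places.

-0.19

Substituting, x = 18 − 3.2(30) + 0.019(33000) − 0.93(53.8) = 18 − 96 + 627 − 50.034 = 498.966.
∂x/∂p = −3.2, so E_p = (−3.2)·(30/498.966) ≈ -0.19.
|E_p| < 1: demand is inelastic.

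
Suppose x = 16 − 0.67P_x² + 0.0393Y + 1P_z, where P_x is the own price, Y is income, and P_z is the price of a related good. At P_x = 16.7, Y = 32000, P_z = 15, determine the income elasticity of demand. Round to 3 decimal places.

1.141

Substituting, x = 16 − 0.67(16.7)² + 0.0393(32000) + 1(15) = 16 − 186.8563 + 1257.6 + 15 = 1101.7437.
∂x/∂Y = +0.0393, so E_I = 0.0393·(32000/1101.7437) ≈ 1.141.
E_I > 1: normal good (luxury).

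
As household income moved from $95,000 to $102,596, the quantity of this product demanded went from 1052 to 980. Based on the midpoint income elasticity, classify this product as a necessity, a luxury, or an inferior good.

%ΔQ = (980 − 1052)/[(1052+980)/2] = -72/1016 ≈ -0.0709.
%ΔI = (102,596 − 95,000)/[(95,000+102,596)/2] = 7596/98798 ≈ 0.0769.
E_I = %ΔQ/%ΔI ≈ -0.922.
E_I < 0: inferior good.

inferior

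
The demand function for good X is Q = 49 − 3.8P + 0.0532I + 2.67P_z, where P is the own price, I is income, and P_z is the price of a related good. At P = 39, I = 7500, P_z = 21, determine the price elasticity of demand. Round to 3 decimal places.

Q = 49 − 3.8(39) + 0.0532(7500) + 2.67(21) = 49 − 148.2 + 399 + 56.07 = 355.87.
∂Q/∂P = −3.8, so E_p = (−3.8)·(39/355.87) ≈ -0.416.
|E_p| < 1: demand is inelastic.

-0.416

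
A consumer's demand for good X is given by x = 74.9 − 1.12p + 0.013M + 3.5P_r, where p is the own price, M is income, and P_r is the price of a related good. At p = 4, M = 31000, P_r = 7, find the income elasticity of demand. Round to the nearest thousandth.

0.809

At the given point, x = 74.9 − 1.12(4) + 0.013(31000) + 3.5(7) = 74.9 − 4.48 + 403 + 24.5 = 497.92.
∂x/∂M = +0.013, so E_I = 0.013·(31000/497.92) ≈ 0.809.
E_I ∈ (0,1): normal good (necessity).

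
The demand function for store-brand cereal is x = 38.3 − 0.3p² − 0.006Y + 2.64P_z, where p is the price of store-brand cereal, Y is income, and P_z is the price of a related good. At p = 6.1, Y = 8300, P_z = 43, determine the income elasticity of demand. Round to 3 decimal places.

Substituting, x = 38.3 − 0.3(6.1)² − 0.006(8300) + 2.64(43) = 38.3 − 11.163 − 49.8 + 113.52 = 90.857.
∂x/∂Y = −0.006, so E_I = -0.006·(8300/90.857) ≈ -0.548.
E_I < 0: inferior good.

-0.548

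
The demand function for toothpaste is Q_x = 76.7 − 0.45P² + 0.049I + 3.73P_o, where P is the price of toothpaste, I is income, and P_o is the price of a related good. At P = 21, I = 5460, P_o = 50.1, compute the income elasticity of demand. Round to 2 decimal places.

At the given point, Q_x = 76.7 − 0.45(21)² + 0.049(5460) + 3.73(50.1) = 76.7 − 198.45 + 267.54 + 186.873 = 332.663.
∂Q_x/∂I = +0.049, so E_I = 0.049·(5460/332.663) ≈ 0.80.
E_I ∈ (0,1): normal good (necessity).

0.80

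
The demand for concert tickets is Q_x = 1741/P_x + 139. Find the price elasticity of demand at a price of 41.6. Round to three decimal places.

At P_x = 41.6, Q_x = 180.851.
dQ_x/dP_x = −1741/P_x² = −1.006.
Point elasticity E = (dQ_x/dP_x)·(P_x/Q_x) = -1.006 × 41.6/180.851 ≈ -0.231.
|E| < 1, so demand is inelastic at this price.

-0.231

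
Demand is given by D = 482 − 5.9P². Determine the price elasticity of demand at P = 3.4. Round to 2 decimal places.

-0.33

At P = 3.4, D = 413.796.
dD/dP = −2·5.9·P = −40.12.
Point elasticity E = (dD/dP)·(P/D) = -40.12 × 3.4/413.796 ≈ -0.33.
|E| < 1, so demand is inelastic at this price.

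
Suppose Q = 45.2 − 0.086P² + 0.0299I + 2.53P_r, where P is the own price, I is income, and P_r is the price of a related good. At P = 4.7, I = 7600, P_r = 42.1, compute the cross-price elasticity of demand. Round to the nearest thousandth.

0.282

First evaluate Q: 45.2 − 0.086(4.7)² + 0.0299(7600) + 2.53(42.1) = 45.2 − 1.8997 + 227.24 + 106.513 = 377.0533.
∂Q/∂P_r = +2.53, so E_xy = 2.53·(42.1/377.0533) ≈ 0.282.
E_xy > 0: the goods are substitutes.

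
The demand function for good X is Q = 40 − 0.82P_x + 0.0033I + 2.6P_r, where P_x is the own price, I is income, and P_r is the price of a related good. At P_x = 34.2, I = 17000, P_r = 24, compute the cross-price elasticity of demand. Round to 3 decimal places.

Evaluating quantity at (P_x, I, P_r) gives Q = 40 − 0.82(34.2) + 0.0033(17000) + 2.6(24) = 40 − 28.044 + 56.1 + 62.4 = 130.456.
∂Q/∂P_r = +2.6, so E_xy = 2.6·(24/130.456) ≈ 0.478.
E_xy > 0: the goods are substitutes.

0.478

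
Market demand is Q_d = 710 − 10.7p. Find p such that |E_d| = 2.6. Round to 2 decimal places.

47.92

Set −bp/(a − bp) = −2.6 ⇒ bp = 2.6(a − bp) ⇒ bp(1+2.6) = 2.6·a.
p = 2.6·710/(10.7·3.6) ≈ 47.92.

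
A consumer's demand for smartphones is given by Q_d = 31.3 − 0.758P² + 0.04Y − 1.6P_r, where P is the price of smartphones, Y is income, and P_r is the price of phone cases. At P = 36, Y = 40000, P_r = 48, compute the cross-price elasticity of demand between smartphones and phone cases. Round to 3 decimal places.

Substituting, Q_d = 31.3 − 0.758(36)² + 0.04(40000) − 1.6(48) = 31.3 − 982.368 + 1600 − 76.8 = 572.132.
∂Q_d/∂P_r = −1.6, so E_xy = -1.6·(48/572.132) ≈ -0.134.
E_xy < 0: the goods are complements.

-0.134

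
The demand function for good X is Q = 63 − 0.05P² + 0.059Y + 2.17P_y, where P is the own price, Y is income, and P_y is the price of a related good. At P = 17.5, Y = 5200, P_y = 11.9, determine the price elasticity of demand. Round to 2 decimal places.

At the given point, Q = 63 − 0.05(17.5)² + 0.059(5200) + 2.17(11.9) = 63 − 15.3125 + 306.8 + 25.823 = 380.3105.
∂Q/∂P = −2·0.05·P = -1.75, so E_p = -1.75·(17.5/380.3105) ≈ -0.08.
|E_p| < 1: demand is inelastic.

-0.08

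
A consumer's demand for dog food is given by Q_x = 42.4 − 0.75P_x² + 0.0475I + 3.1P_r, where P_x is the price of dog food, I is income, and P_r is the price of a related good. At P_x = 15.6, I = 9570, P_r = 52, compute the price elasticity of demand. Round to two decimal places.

First evaluate Q_x: 42.4 − 0.75(15.6)² + 0.0475(9570) + 3.1(52) = 42.4 − 182.52 + 454.575 + 161.2 = 475.655.
∂Q_x/∂P_x = −2·0.75·P_x = -23.4, so E_p = -23.4·(15.6/475.655) ≈ -0.77.
|E_p| < 1: demand is inelastic.

-0.77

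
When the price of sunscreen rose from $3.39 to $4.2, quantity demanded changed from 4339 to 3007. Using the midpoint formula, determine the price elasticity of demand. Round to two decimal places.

-1.70

%Δq = (3007 − 4339)/[(4339 + 3007)/2] = -1332/3673 ≈ -0.3626.
%Δp = (4.2 − 3.39)/[(3.39 + 4.2)/2] = 0.81/3.795 ≈ 0.2134.
Arc elasticity E = %Δq/%Δp ≈ -0.3626/0.2134 ≈ -1.70.
|E| > 1: demand is elastic over this range.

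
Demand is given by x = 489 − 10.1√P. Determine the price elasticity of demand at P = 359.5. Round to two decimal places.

At P = 359.5, x = 297.4991.
dx/dP = −10.1/(2√P) = −10.1/(2·18.9605).
Point elasticity E = (dx/dP)·(P/x) = -0.2663 × 359.5/297.4991 ≈ -0.32.
|E| < 1, so demand is inelastic at this price.

-0.32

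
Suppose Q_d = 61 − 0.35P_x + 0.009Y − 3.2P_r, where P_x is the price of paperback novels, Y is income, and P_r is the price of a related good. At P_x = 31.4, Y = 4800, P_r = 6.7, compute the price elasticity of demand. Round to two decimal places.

-0.15

Substituting, Q_d = 61 − 0.35(31.4) + 0.009(4800) − 3.2(6.7) = 61 − 10.99 + 43.2 − 21.44 = 71.77.
∂Q_d/∂P_x = −0.35, so E_p = (−0.35)·(31.4/71.77) ≈ -0.15.
|E_p| < 1: demand is inelastic.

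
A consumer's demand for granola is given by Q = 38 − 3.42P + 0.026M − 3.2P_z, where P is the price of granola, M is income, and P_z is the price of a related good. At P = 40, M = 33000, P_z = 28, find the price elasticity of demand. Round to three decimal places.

-0.204

First evaluate Q: 38 − 3.42(40) + 0.026(33000) − 3.2(28) = 38 − 136.8 + 858 − 89.6 = 669.6.
∂Q/∂P = −3.42, so E_p = (−3.42)·(40/669.6) ≈ -0.204.
|E_p| < 1: demand is inelastic.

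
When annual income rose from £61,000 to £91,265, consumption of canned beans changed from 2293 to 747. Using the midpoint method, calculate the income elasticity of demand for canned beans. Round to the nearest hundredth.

%ΔQ = (747 − 2293)/[(2293+747)/2] = -1546/1520 ≈ -1.0171.
%ΔI = (91,265 − 61,000)/[(61,000+91,265)/2] = 30265/76132.5 ≈ 0.3975.
E_I = %ΔQ/%ΔI ≈ -2.56.
E_I < 0: inferior good.

-2.56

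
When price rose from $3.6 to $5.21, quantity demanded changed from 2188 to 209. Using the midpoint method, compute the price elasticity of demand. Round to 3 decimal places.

%ΔQ = (209 − 2188)/[(2188 + 209)/2] = -1979/1198.5 ≈ -1.6512.
%ΔP = (5.21 − 3.6)/[(3.6 + 5.21)/2] = 1.61/4.405 ≈ 0.3655.
Arc elasticity E = %ΔQ/%ΔP ≈ -1.6512/0.3655 ≈ -4.518.
|E| > 1: demand is elastic over this range.

-4.518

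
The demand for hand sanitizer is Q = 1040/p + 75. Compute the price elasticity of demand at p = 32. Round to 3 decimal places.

-0.302

At p = 32, Q = 107.5.
dQ/dp = −1040/p² = −1.0156.
Point elasticity E = (dQ/dp)·(p/Q) = -1.0156 × 32/107.5 ≈ -0.302.
|E| < 1, so demand is inelastic at this price.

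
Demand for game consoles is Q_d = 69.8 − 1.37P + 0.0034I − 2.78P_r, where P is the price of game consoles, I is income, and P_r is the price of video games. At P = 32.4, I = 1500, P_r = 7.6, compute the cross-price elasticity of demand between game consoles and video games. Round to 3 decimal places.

-2.251

At the given point, Q_d = 69.8 − 1.37(32.4) + 0.0034(1500) − 2.78(7.6) = 69.8 − 44.388 + 5.1 − 21.128 = 9.384.
∂Q_d/∂P_r = −2.78, so E_xy = -2.78·(7.6/9.384) ≈ -2.251.
E_xy < 0: the goods are complements.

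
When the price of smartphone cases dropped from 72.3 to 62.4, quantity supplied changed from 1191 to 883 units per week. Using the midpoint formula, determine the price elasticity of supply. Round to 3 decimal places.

2.021

%Δq = (883 − 1191)/[(1191 + 883)/2] = -308/1037 ≈ -0.2970.
%ΔP = (62.4 − 72.3)/[(72.3 + 62.4)/2] = -9.9/67.35 ≈ -0.1470.
Arc elasticity E = %Δq/%ΔP ≈ -0.2970/-0.1470 ≈ 2.021.
|E| > 1: supply is elastic over this range.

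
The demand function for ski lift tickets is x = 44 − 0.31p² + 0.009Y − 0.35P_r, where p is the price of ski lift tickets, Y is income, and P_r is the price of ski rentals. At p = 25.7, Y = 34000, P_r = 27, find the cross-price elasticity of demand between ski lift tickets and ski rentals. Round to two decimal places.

-0.07

Evaluating quantity at (p, Y, P_r) gives x = 44 − 0.31(25.7)² + 0.009(34000) − 0.35(27) = 44 − 204.7519 + 306 − 9.45 = 135.7981.
∂x/∂P_r = −0.35, so E_xy = -0.35·(27/135.7981) ≈ -0.07.
E_xy < 0: the goods are complements.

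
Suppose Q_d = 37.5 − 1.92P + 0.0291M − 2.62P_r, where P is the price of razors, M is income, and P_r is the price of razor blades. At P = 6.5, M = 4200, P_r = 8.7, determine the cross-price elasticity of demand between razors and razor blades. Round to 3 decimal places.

Q_d = 37.5 − 1.92(6.5) + 0.0291(4200) − 2.62(8.7) = 37.5 − 12.48 + 122.22 − 22.794 = 124.446.
∂Q_d/∂P_r = −2.62, so E_xy = -2.62·(8.7/124.446) ≈ -0.183.
E_xy < 0: the goods are complements.

-0.183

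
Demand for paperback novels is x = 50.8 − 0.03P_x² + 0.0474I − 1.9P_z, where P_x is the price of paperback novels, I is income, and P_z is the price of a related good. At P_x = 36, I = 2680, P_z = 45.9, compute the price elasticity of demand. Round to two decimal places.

Substituting, x = 50.8 − 0.03(36)² + 0.0474(2680) − 1.9(45.9) = 50.8 − 38.88 + 127.032 − 87.21 = 51.742.
∂x/∂P_x = −2·0.03·P_x = -2.16, so E_p = -2.16·(36/51.742) ≈ -1.50.
|E_p| > 1: demand is elastic.

-1.50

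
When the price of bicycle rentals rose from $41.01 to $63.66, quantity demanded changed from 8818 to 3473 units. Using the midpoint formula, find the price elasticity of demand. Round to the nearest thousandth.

-2.010

%ΔQ = (3473 − 8818)/[(8818 + 3473)/2] = -5345/6145.5 ≈ -0.8697.
%ΔP = (63.66 − 41.01)/[(41.01 + 63.66)/2] = 22.65/52.335 ≈ 0.4328.
Arc elasticity E = %ΔQ/%ΔP ≈ -0.8697/0.4328 ≈ -2.010.
|E| > 1: demand is elastic over this range.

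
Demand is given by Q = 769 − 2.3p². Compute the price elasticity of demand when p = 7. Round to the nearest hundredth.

At p = 7, Q = 656.3.
dQ/dp = −2·2.3·p = −32.2.
Point elasticity E = (dQ/dp)·(p/Q) = -32.2 × 7/656.3 ≈ -0.34.
|E| < 1, so demand is inelastic at this price.

-0.34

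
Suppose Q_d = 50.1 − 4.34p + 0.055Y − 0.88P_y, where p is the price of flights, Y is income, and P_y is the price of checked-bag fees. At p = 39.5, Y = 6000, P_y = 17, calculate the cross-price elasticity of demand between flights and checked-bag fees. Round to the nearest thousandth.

-0.077

First evaluate Q_d: 50.1 − 4.34(39.5) + 0.055(6000) − 0.88(17) = 50.1 − 171.43 + 330 − 14.96 = 193.71.
∂Q_d/∂P_y = −0.88, so E_xy = -0.88·(17/193.71) ≈ -0.077.
E_xy < 0: the goods are complements.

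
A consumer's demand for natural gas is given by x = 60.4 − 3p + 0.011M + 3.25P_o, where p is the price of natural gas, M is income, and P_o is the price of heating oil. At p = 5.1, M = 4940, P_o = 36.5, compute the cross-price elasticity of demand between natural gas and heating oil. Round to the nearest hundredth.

0.54

Evaluating quantity at (p, M, P_o) gives x = 60.4 − 3(5.1) + 0.011(4940) + 3.25(36.5) = 60.4 − 15.3 + 54.34 + 118.625 = 218.065.
∂x/∂P_o = +3.25, so E_xy = 3.25·(36.5/218.065) ≈ 0.54.
E_xy > 0: the goods are substitutes.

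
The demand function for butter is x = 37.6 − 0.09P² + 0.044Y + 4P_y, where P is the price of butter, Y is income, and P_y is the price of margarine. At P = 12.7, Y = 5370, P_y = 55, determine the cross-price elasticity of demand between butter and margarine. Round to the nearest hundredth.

0.46

Substituting, x = 37.6 − 0.09(12.7)² + 0.044(5370) + 4(55) = 37.6 − 14.5161 + 236.28 + 220 = 479.3639.
∂x/∂P_y = +4, so E_xy = 4·(55/479.3639) ≈ 0.46.
E_xy > 0: the goods are substitutes.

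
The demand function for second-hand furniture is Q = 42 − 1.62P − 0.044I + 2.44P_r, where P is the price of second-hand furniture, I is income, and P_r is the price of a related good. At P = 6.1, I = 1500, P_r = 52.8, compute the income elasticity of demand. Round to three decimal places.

At the given point, Q = 42 − 1.62(6.1) − 0.044(1500) + 2.44(52.8) = 42 − 9.882 − 66 + 128.832 = 94.95.
∂Q/∂I = −0.044, so E_I = -0.044·(1500/94.95) ≈ -0.695.
E_I < 0: inferior good.

-0.695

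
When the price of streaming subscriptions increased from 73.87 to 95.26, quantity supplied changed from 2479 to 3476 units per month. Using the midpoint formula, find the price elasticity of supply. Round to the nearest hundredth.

1.32

%ΔQ = (3476 − 2479)/[(2479 + 3476)/2] = 997/2977.5 ≈ 0.3348.
%Δp = (95.26 − 73.87)/[(73.87 + 95.26)/2] = 21.39/84.565 ≈ 0.2529.
Arc elasticity E = %ΔQ/%Δp ≈ 0.3348/0.2529 ≈ 1.32.
|E| > 1: supply is elastic over this range.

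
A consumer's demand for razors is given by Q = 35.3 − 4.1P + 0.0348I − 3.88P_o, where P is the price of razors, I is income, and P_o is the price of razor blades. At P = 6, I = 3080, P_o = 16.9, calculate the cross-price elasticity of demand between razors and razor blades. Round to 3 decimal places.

Q = 35.3 − 4.1(6) + 0.0348(3080) − 3.88(16.9) = 35.3 − 24.6 + 107.184 − 65.572 = 52.312.
∂Q/∂P_o = −3.88, so E_xy = -3.88·(16.9/52.312) ≈ -1.253.
E_xy < 0: the goods are complements.

-1.253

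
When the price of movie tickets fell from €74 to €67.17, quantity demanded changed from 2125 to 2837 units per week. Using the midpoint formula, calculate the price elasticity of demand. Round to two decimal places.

-2.97

%Δq = (2837 − 2125)/[(2125 + 2837)/2] = 712/2481 ≈ 0.2870.
%ΔP = (67.17 − 74)/[(74 + 67.17)/2] = -6.83/70.585 ≈ -0.0968.
Arc elasticity E = %Δq/%ΔP ≈ 0.2870/-0.0968 ≈ -2.97.
|E| > 1: demand is elastic over this range.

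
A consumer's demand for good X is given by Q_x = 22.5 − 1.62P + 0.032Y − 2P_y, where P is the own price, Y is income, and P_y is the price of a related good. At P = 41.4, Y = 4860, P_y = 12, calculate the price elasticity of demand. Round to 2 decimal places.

Evaluating quantity at (P, Y, P_y) gives Q_x = 22.5 − 1.62(41.4) + 0.032(4860) − 2(12) = 22.5 − 67.068 + 155.52 − 24 = 86.952.
∂Q_x/∂P = −1.62, so E_p = (−1.62)·(41.4/86.952) ≈ -0.77.
|E_p| < 1: demand is inelastic.

-0.77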